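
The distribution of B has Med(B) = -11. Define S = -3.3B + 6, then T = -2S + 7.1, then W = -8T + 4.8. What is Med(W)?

Med(W) = 624.8

Med(S) = (-3.3)·(-11) + 6 = 42.3.
Med(T) = (-2)·42.3 + 7.1 = -77.5.
Med(W) = (-8)·(-77.5) + 4.8 = 624.8.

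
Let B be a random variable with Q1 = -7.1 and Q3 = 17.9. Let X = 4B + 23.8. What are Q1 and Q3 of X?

a = 4 > 0: Q1(X) = a·Q1(B)+b = -4.6, Q3(X) = a·Q3(B)+b = 95.4.

Q1(X) = -4.6, Q3(X) = 95.4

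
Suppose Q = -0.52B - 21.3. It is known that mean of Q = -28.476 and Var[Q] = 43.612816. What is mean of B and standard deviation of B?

From Q = -0.52B - 21.3: mean of Q = a·mean of B + b, so mean of B = (mean of Q − b)/a = (-28.476 − (-21.3))/(-0.52) = 13.8.
standard deviation of Q = √43.612816 = 6.604.
standard deviation of Q = |a|·standard deviation of B, so standard deviation of B = 6.604/|-0.52| = 12.7.

mean of B = 13.8, standard deviation of B = 12.7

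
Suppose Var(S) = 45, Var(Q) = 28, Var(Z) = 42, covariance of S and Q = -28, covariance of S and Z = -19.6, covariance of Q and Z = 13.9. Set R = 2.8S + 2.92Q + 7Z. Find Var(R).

Var(R) = a²·Var(S) + b²·Var(Q) + c²·Var(Z) + 2ab·covariance of S and Q + 2ac·covariance of S and Z + 2bc·covariance of Q and Z, with a = 2.8, b = 2.92, c = 7.
= 352.8 + 238.7392 + 2058 + (-457.856) + (-768.32) + 568.232
= 1991.5952.

Var(R) = 1991.5952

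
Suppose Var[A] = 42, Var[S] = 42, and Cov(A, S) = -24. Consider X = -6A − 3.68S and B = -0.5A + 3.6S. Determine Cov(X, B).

Cov(X, B) = 43.824

By bilinearity, Cov(X, B) = ac·Var[A] + bd·Var[S] + (ad+bc)·Cov(A, S), with a=-6, b=-3.68, c=-0.5, d=3.6.
ac·Var[A] = (-6)·(-0.5)·42 = 126
bd·Var[S] = (-3.68)·3.6·42 = -556.416
(ad+bc)·Cov(A, S) = (-19.76)·(-24) = 474.24
Cov(X, B) = 126 + (-556.416) + 474.24 = 43.824.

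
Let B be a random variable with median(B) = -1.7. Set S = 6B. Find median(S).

A linear map preserves order up to sign, so median(S) = a·median(B) + b = 6·(-1.7) = -10.2.

median(S) = -10.2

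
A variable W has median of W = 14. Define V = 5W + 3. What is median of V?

median of V = 73

A linear map preserves order up to sign, so median of V = a·median of W + b = 5·14 + 3 = 73.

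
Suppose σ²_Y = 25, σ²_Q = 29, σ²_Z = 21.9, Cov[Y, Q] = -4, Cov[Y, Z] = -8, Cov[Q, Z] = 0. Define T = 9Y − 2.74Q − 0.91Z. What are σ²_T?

σ²_T = 2589.17579

σ²_T = a²·σ²_Y + b²·σ²_Q + c²·σ²_Z + 2ab·Cov[Y, Q] + 2ac·Cov[Y, Z] + 2bc·Cov[Q, Z], with a = 9, b = -2.74, c = -0.91.
= 2025 + 217.7204 + 18.13539 + 197.28 + 131.04 + 0
= 2589.17579.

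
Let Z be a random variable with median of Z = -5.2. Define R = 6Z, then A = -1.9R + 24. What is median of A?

median of R = 6·(-5.2) = -31.2.
median of A = (-1.9)·(-31.2) + 24 = 83.28.

median of A = 83.28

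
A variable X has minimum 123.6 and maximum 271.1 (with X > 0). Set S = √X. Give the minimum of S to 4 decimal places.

min(S) = 11.1176

√X is increasing on this domain, so min(S) comes from min(X) = 123.6: min(S) = √(123.6) ≈ 11.1176.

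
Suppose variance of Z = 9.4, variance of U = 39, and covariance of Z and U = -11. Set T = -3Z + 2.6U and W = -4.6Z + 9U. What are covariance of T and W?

covariance of T and W = 1470.88

By bilinearity, covariance of T and W = ac·variance of Z + bd·variance of U + (ad+bc)·covariance of Z and U, with a=-3, b=2.6, c=-4.6, d=9.
ac·variance of Z = (-3)·(-4.6)·9.4 = 129.72
bd·variance of U = 2.6·9·39 = 912.6
(ad+bc)·covariance of Z and U = (-38.96)·(-11) = 428.56
covariance of T and W = 129.72 + 912.6 + 428.56 = 1470.88.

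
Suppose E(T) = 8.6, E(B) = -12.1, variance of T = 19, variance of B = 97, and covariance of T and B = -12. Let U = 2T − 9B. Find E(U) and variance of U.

E(U) = 126.1, variance of U = 8365

E(U) = 2·E(T) + (-9)·E(B) = 2·8.6 + (-9)·(-12.1) = 126.1.
variance of U = a²·variance of T + b²·variance of B + 2ab·covariance of T and B with a = 2, b = -9.
= 2²·19 + (-9)²·97 + 2·2·(-9)·(-12)
= 76 + 7857 + 432 = 8365.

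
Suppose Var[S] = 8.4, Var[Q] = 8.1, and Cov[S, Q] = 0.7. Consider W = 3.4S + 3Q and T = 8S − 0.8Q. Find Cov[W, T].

Cov[W, T] = 223.936

By bilinearity, Cov[W, T] = ac·Var[S] + bd·Var[Q] + (ad+bc)·Cov[S, Q], with a=3.4, b=3, c=8, d=-0.8.
ac·Var[S] = 3.4·8·8.4 = 228.48
bd·Var[Q] = 3·(-0.8)·8.1 = -19.44
(ad+bc)·Cov[S, Q] = (21.28)·0.7 = 14.896
Cov[W, T] = 228.48 + (-19.44) + 14.896 = 223.936.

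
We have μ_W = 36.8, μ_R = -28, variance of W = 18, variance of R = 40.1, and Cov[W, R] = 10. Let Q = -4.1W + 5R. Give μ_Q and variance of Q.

μ_Q = (-4.1)·μ_W + 5·μ_R = (-4.1)·36.8 + 5·(-28) = -290.88.
variance of Q = a²·variance of W + b²·variance of R + 2ab·Cov[W, R] with a = -4.1, b = 5.
= (-4.1)²·18 + 5²·40.1 + 2·(-4.1)·5·10
= 302.58 + 1002.5 + (-410) = 895.08.

μ_Q = -290.88, variance of Q = 895.08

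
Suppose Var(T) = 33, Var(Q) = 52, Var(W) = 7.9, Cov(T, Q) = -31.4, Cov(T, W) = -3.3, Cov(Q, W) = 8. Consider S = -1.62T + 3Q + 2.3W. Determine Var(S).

Var(S) = a²·Var(T) + b²·Var(Q) + c²·Var(W) + 2ab·Cov(T, Q) + 2ac·Cov(T, W) + 2bc·Cov(Q, W), with a = -1.62, b = 3, c = 2.3.
= 86.6052 + 468 + 41.791 + 305.208 + 24.5916 + 110.4
= 1036.5958.

Var(S) = 1036.5958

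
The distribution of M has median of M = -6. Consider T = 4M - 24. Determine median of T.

median of T = -48

A linear map preserves order up to sign, so median of T = a·median of M + b = 4·(-6) + (-24) = -48.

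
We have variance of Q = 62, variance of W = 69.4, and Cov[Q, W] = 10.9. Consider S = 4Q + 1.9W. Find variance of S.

variance of S = a²·variance of Q + b²·variance of W + 2ab·Cov[Q, W] with a = 4, b = 1.9.
= 4²·62 + 1.9²·69.4 + 2·4·1.9·10.9
= 992 + 250.534 + 165.68 = 1408.214.

variance of S = 1408.214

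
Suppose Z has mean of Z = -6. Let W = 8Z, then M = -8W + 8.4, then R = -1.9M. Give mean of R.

mean of R = -745.56

mean of W = 8·(-6) = -48.
mean of M = (-8)·(-48) + 8.4 = 392.4.
mean of R = (-1.9)·392.4 = -745.56.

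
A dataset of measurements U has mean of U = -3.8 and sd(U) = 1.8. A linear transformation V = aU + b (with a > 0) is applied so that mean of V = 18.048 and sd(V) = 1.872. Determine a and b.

a = 1.04, b = 22

sd(V) = a·sd(U) (a > 0), so a = 1.872/1.8 = 1.04.
mean of V = a·mean of U + b, so b = 18.048 − 1.04·(-3.8) = 22.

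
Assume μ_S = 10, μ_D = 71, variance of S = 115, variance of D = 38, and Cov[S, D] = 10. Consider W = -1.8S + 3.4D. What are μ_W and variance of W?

μ_W = 223.4, variance of W = 689.48

μ_W = (-1.8)·μ_S + 3.4·μ_D = (-1.8)·10 + 3.4·71 = 223.4.
variance of W = a²·variance of S + b²·variance of D + 2ab·Cov[S, D] with a = -1.8, b = 3.4.
= (-1.8)²·115 + 3.4²·38 + 2·(-1.8)·3.4·10
= 372.6 + 439.28 + (-122.4) = 689.48.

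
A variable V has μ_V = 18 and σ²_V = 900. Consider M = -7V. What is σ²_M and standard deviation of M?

σ²_M = 44100, standard deviation of M = 210

M = -7V is linear with a = -7, b = 0.
σ²_M = a²·σ²_V = (-7)²·900 = 44100.
standard deviation of V = √900 = 30.
standard deviation of M = |a|·standard deviation of V = |-7|·30 = 210.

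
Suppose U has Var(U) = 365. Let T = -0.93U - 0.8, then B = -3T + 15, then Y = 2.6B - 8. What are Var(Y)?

Var(Y) = 19206.48834

Var(T) = (-0.93)²·365 = 315.6885.
Var(B) = (-3)²·315.6885 = 2841.1965.
Var(Y) = 2.6²·2841.1965 = 19206.48834.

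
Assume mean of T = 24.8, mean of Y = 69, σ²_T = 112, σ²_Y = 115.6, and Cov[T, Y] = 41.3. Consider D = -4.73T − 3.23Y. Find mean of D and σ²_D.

mean of D = -340.174, σ²_D = 4973.76258

mean of D = (-4.73)·mean of T + (-3.23)·mean of Y = (-4.73)·24.8 + (-3.23)·69 = -340.174.
σ²_D = a²·σ²_T + b²·σ²_Y + 2ab·Cov[T, Y] with a = -4.73, b = -3.23.
= (-4.73)²·112 + (-3.23)²·115.6 + 2·(-4.73)·(-3.23)·41.3
= 2505.7648 + 1206.04324 + 1261.95454 = 4973.76258.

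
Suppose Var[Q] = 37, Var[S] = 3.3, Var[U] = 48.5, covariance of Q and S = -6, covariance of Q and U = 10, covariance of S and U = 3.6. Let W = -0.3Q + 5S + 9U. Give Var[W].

Var[W] = 4302.33

Var[W] = a²·Var[Q] + b²·Var[S] + c²·Var[U] + 2ab·covariance of Q and S + 2ac·covariance of Q and U + 2bc·covariance of S and U, with a = -0.3, b = 5, c = 9.
= 3.33 + 82.5 + 3928.5 + 18 + (-54) + 324
= 4302.33.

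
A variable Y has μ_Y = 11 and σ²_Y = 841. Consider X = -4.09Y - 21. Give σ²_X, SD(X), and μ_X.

σ²_X = 14068.3321, SD(X) = 118.61, μ_X = -65.99

X = -4.09Y - 21 is linear with a = -4.09, b = -21.
σ²_X = a²·σ²_Y = (-4.09)²·841 = 14068.3321 (the additive constant -21 does not affect variance).
SD(Y) = √841 = 29.
SD(X) = |a|·SD(Y) = |-4.09|·29 = 118.61.
μ_X = a·μ_Y + b = (-4.09)·11 + (-21) = -65.99.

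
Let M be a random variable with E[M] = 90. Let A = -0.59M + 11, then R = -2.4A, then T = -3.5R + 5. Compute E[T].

E[T] = -348.64

E[A] = (-0.59)·90 + 11 = -42.1.
E[R] = (-2.4)·(-42.1) = 101.04.
E[T] = (-3.5)·101.04 + 5 = -348.64.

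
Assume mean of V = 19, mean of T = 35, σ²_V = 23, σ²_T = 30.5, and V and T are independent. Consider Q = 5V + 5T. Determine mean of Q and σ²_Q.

mean of Q = 5·mean of V + 5·mean of T = 5·19 + 5·35 = 270.
σ²_Q = a²·σ²_V + b²·σ²_T + 2ab·Cov(V, T) with a = 5, b = 5.
Independence gives Cov(V, T) = 0.
= 5²·23 + 5²·30.5 + 2·5·5·0
= 575 + 762.5 + 0 = 1337.5.

mean of Q = 270, σ²_Q = 1337.5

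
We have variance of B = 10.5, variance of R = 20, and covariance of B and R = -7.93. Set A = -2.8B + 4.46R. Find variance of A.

variance of A = 678.21168

variance of A = a²·variance of B + b²·variance of R + 2ab·covariance of B and R with a = -2.8, b = 4.46.
= (-2.8)²·10.5 + 4.46²·20 + 2·(-2.8)·4.46·(-7.93)
= 82.32 + 397.832 + 198.05968 = 678.21168.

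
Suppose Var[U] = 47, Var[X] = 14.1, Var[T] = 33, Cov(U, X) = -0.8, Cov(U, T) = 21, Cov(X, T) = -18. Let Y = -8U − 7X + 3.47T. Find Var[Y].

Var[Y] = 3715.1697

Var[Y] = a²·Var[U] + b²·Var[X] + c²·Var[T] + 2ab·Cov(U, X) + 2ac·Cov(U, T) + 2bc·Cov(X, T), with a = -8, b = -7, c = 3.47.
= 3008 + 690.9 + 397.3497 + (-89.6) + (-1165.92) + 874.44
= 3715.1697.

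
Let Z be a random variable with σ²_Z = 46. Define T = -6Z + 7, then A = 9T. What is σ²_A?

σ²_T = (-6)²·46 = 1656.
σ²_A = 9²·1656 = 134136.

σ²_A = 134136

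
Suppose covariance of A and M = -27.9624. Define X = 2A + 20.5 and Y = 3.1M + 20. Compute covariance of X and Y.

covariance of X and Y = a·c·covariance of A and M = 2·3.1·(-27.9624) = -173.36688. Additive constants drop out.

covariance of X and Y = -173.36688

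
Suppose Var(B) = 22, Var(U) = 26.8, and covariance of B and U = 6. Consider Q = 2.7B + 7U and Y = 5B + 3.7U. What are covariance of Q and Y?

covariance of Q and Y = 1261.06

By bilinearity, covariance of Q and Y = ac·Var(B) + bd·Var(U) + (ad+bc)·covariance of B and U, with a=2.7, b=7, c=5, d=3.7.
ac·Var(B) = 2.7·5·22 = 297
bd·Var(U) = 7·3.7·26.8 = 694.12
(ad+bc)·covariance of B and U = (44.99)·6 = 269.94
covariance of Q and Y = 297 + 694.12 + 269.94 = 1261.06.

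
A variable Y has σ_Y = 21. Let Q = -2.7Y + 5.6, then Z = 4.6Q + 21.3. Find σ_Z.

σ_Q = |-2.7|·21 = 56.7.
σ_Z = |4.6|·56.7 = 260.82.

σ_Z = 260.82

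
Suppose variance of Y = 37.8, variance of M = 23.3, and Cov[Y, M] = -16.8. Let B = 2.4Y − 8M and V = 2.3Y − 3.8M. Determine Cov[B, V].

By bilinearity, Cov[B, V] = ac·variance of Y + bd·variance of M + (ad+bc)·Cov[Y, M], with a=2.4, b=-8, c=2.3, d=-3.8.
ac·variance of Y = 2.4·2.3·37.8 = 208.656
bd·variance of M = (-8)·(-3.8)·23.3 = 708.32
(ad+bc)·Cov[Y, M] = (-27.52)·(-16.8) = 462.336
Cov[B, V] = 208.656 + 708.32 + 462.336 = 1379.312.

Cov[B, V] = 1379.312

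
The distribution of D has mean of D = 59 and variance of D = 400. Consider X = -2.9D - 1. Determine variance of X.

variance of X = 3364

X = -2.9D - 1 is linear with a = -2.9, b = -1.
variance of X = a²·variance of D = (-2.9)²·400 = 3364 (the additive constant -1 does not affect variance).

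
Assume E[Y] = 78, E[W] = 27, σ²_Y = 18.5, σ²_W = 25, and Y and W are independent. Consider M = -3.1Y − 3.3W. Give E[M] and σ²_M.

E[M] = -330.9, σ²_M = 450.035

E[M] = (-3.1)·E[Y] + (-3.3)·E[W] = (-3.1)·78 + (-3.3)·27 = -330.9.
σ²_M = a²·σ²_Y + b²·σ²_W + 2ab·Cov[Y, W] with a = -3.1, b = -3.3.
Independence gives Cov[Y, W] = 0.
= (-3.1)²·18.5 + (-3.3)²·25 + 2·(-3.1)·(-3.3)·0
= 177.785 + 272.25 + 0 = 450.035.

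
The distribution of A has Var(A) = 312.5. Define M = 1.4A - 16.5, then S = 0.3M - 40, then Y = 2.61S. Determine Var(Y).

Var(Y) = 375.5170125

Var(M) = 1.4²·312.5 = 612.5.
Var(S) = 0.3²·612.5 = 55.125.
Var(Y) = 2.61²·55.125 = 375.5170125.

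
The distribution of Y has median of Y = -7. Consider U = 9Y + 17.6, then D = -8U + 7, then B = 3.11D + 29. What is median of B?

median of B = 1180.322

median of U = 9·(-7) + 17.6 = -45.4.
median of D = (-8)·(-45.4) + 7 = 370.2.
median of B = 3.11·370.2 + 29 = 1180.322.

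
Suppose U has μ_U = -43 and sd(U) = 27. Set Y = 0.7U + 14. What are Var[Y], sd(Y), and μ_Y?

Var[Y] = 357.21, sd(Y) = 18.9, μ_Y = -16.1

Y = 0.7U + 14 is linear with a = 0.7, b = 14.
Var[U] = 27² = 729.
Var[Y] = a²·Var[U] = 0.7²·729 = 357.21 (the additive constant 14 does not affect variance).
sd(Y) = |a|·sd(U) = |0.7|·27 = 18.9.
μ_Y = a·μ_U + b = 0.7·(-43) + 14 = -16.1.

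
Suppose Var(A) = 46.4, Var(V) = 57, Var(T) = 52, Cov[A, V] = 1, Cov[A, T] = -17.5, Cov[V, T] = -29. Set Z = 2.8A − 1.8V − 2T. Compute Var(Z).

Var(Z) = 733.576

Var(Z) = a²·Var(A) + b²·Var(V) + c²·Var(T) + 2ab·Cov[A, V] + 2ac·Cov[A, T] + 2bc·Cov[V, T], with a = 2.8, b = -1.8, c = -2.
= 363.776 + 184.68 + 208 + (-10.08) + 196 + (-208.8)
= 733.576.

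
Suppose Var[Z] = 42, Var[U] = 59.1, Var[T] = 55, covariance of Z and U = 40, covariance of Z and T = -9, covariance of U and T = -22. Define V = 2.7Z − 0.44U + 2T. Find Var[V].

Var[V] = a²·Var[Z] + b²·Var[U] + c²·Var[T] + 2ab·covariance of Z and U + 2ac·covariance of Z and T + 2bc·covariance of U and T, with a = 2.7, b = -0.44, c = 2.
= 306.18 + 11.44176 + 220 + (-95.04) + (-97.2) + 38.72
= 384.10176.

Var[V] = 384.10176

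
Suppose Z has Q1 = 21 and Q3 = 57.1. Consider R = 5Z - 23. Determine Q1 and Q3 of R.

Q1(R) = 82, Q3(R) = 262.5

a = 5 > 0: Q1(R) = a·Q1(Z)+b = 82, Q3(R) = a·Q3(Z)+b = 262.5.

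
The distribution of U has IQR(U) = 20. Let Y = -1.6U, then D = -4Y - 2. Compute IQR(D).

IQR(Y) = |-1.6|·20 = 32.
IQR(D) = |-4|·32 = 128.

IQR(D) = 128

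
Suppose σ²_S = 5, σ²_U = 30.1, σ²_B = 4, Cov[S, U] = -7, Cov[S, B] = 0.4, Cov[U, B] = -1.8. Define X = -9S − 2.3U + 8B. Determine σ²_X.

σ²_X = 539.069

σ²_X = a²·σ²_S + b²·σ²_U + c²·σ²_B + 2ab·Cov[S, U] + 2ac·Cov[S, B] + 2bc·Cov[U, B], with a = -9, b = -2.3, c = 8.
= 405 + 159.229 + 256 + (-289.8) + (-57.6) + 66.24
= 539.069.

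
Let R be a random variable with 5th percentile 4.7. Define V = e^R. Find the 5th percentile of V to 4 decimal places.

5th percentile of V = 109.9472

e^R is increasing, so P_{5}(V) = g(P_{5}(R)) ≈ 109.9472.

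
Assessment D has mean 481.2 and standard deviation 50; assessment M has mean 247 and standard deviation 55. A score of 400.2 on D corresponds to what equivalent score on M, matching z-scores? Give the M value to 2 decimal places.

z = (400.2 − 481.2)/50 = -1.62.
M = 247 + z·55 = 247 + (400.2 − 481.2)·55/50 = 157.90.

M = 157.90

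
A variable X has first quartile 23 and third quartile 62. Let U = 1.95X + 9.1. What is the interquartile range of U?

IQR(U) = 76.05

IQR of X = Q3 − Q1 = 62 − 23 = 39.
Under U = aX + b, IQR(U) = |a|·IQR(X) = |1.95|·39 = 76.05 (shifts cancel; spread scales by |a|).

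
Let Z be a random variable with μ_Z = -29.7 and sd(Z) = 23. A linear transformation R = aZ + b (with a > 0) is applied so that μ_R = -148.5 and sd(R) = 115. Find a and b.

a = 5, b = 0

sd(R) = a·sd(Z) (a > 0), so a = 115/23 = 5.
μ_R = a·μ_Z + b, so b = -148.5 − 5·(-29.7) = 0.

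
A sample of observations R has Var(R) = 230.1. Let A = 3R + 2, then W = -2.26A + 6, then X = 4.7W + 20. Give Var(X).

Var(A) = 3²·230.1 = 2070.9.
Var(W) = (-2.26)²·2070.9 = 10577.32884.
Var(X) = 4.7²·10577.32884 = 233653.1940756.

Var(X) = 233653.1940756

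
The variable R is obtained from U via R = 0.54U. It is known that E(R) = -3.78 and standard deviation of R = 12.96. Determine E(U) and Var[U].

From R = 0.54U: E(R) = a·E(U) + b, so E(U) = (E(R) − b)/a = (-3.78 − 0)/0.54 = -7.
Var[R] = 12.96² = 167.9616.
Var[R] = a²·Var[U], so Var[U] = 167.9616/0.54² = 576.

E(U) = -7, Var[U] = 576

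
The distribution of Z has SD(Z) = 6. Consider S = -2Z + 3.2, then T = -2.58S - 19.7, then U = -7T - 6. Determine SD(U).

SD(S) = |-2|·6 = 12.
SD(T) = |-2.58|·12 = 30.96.
SD(U) = |-7|·30.96 = 216.72.

SD(U) = 216.72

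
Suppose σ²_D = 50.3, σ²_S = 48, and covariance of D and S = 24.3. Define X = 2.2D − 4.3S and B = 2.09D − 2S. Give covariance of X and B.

By bilinearity, covariance of X and B = ac·σ²_D + bd·σ²_S + (ad+bc)·covariance of D and S, with a=2.2, b=-4.3, c=2.09, d=-2.
ac·σ²_D = 2.2·2.09·50.3 = 231.2794
bd·σ²_S = (-4.3)·(-2)·48 = 412.8
(ad+bc)·covariance of D and S = (-13.387)·24.3 = -325.3041
covariance of X and B = 231.2794 + 412.8 + (-325.3041) = 318.7753.

covariance of X and B = 318.7753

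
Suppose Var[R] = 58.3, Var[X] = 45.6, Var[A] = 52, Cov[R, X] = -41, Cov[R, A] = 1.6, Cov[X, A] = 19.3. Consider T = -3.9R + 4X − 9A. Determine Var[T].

Var[T] = 5830.263

Var[T] = a²·Var[R] + b²·Var[X] + c²·Var[A] + 2ab·Cov[R, X] + 2ac·Cov[R, A] + 2bc·Cov[X, A], with a = -3.9, b = 4, c = -9.
= 886.743 + 729.6 + 4212 + 1279.2 + 112.32 + (-1389.6)
= 5830.263.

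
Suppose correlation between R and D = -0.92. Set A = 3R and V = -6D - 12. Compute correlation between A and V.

Linear rescalings preserve |correlation|; the slopes 3 and -6 have opposite signs, so the correlation flips sign: correlation between A and V = −correlation between R and D = 0.92.

correlation between A and V = 0.92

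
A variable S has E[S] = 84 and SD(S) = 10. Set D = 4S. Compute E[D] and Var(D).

D = 4S is linear with a = 4, b = 0.
E[D] = a·E[S] + b = 4·84 = 336.
Var(S) = 10² = 100.
Var(D) = a²·Var(S) = 4²·100 = 1600.

E[D] = 336, Var(D) = 1600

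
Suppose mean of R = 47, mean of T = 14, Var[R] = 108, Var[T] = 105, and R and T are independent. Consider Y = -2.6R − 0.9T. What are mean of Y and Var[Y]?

mean of Y = -134.8, Var[Y] = 815.13

mean of Y = (-2.6)·mean of R + (-0.9)·mean of T = (-2.6)·47 + (-0.9)·14 = -134.8.
Var[Y] = a²·Var[R] + b²·Var[T] + 2ab·Cov[R, T] with a = -2.6, b = -0.9.
Independence gives Cov[R, T] = 0.
= (-2.6)²·108 + (-0.9)²·105 + 2·(-2.6)·(-0.9)·0
= 730.08 + 85.05 + 0 = 815.13.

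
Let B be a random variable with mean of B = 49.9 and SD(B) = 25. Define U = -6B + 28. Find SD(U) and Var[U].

U = -6B + 28 is linear with a = -6, b = 28.
SD(U) = |a|·SD(B) = |-6|·25 = 150.
Var[B] = 25² = 625.
Var[U] = a²·Var[B] = (-6)²·625 = 22500 (the additive constant 28 does not affect variance).

SD(U) = 150, Var[U] = 22500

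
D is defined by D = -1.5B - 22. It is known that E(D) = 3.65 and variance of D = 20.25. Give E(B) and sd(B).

From D = -1.5B - 22: E(D) = a·E(B) + b, so E(B) = (E(D) − b)/a = (3.65 − (-22))/(-1.5) = -17.1.
sd(D) = √20.25 = 4.5.
sd(D) = |a|·sd(B), so sd(B) = 4.5/|-1.5| = 3.

E(B) = -17.1, sd(B) = 3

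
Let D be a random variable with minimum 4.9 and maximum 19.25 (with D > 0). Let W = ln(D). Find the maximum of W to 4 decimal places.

max(W) = 2.9575

ln(D) is increasing on this domain, so max(W) comes from max(D) = 19.25: max(W) = ln(19.25) ≈ 2.9575.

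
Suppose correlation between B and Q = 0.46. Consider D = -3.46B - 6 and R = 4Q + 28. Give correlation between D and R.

Linear rescalings preserve |correlation|; the slopes -3.46 and 4 have opposite signs, so the correlation flips sign: correlation between D and R = −correlation between B and Q = -0.46.

correlation between D and R = -0.46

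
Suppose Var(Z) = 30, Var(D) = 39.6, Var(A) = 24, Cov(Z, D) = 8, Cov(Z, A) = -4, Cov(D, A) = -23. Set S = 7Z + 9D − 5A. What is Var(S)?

Var(S) = a²·Var(Z) + b²·Var(D) + c²·Var(A) + 2ab·Cov(Z, D) + 2ac·Cov(Z, A) + 2bc·Cov(D, A), with a = 7, b = 9, c = -5.
= 1470 + 3207.6 + 600 + 1008 + 280 + 2070
= 8635.6.

Var(S) = 8635.6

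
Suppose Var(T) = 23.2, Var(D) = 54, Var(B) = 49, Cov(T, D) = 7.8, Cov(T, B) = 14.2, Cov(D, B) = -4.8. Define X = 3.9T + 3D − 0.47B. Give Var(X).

Var(X) = 993.6949

Var(X) = a²·Var(T) + b²·Var(D) + c²·Var(B) + 2ab·Cov(T, D) + 2ac·Cov(T, B) + 2bc·Cov(D, B), with a = 3.9, b = 3, c = -0.47.
= 352.872 + 486 + 10.8241 + 182.52 + (-52.0572) + 13.536
= 993.6949.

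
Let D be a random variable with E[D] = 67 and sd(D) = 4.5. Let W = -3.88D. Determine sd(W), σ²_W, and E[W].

W = -3.88D is linear with a = -3.88, b = 0.
sd(W) = |a|·sd(D) = |-3.88|·4.5 = 17.46.
σ²_D = 4.5² = 20.25.
σ²_W = a²·σ²_D = (-3.88)²·20.25 = 304.8516.
E[W] = a·E[D] + b = (-3.88)·67 = -259.96.

sd(W) = 17.46, σ²_W = 304.8516, E[W] = -259.96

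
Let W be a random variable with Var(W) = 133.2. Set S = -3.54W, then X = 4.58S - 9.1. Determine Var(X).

Var(X) = 35013.998184768

Var(S) = (-3.54)²·133.2 = 1669.20912.
Var(X) = 4.58²·1669.20912 = 35013.998184768.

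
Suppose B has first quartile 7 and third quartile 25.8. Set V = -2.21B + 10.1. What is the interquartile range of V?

IQR of B = Q3 − Q1 = 25.8 − 7 = 18.8.
Under V = aB + b, IQR(V) = |a|·IQR(B) = |-2.21|·18.8 = 41.548 (shifts cancel; spread scales by |a|).

IQR(V) = 41.548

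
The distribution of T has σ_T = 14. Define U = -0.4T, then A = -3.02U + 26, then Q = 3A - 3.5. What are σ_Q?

σ_Q = 50.736

σ_U = |-0.4|·14 = 5.6.
σ_A = |-3.02|·5.6 = 16.912.
σ_Q = |3|·16.912 = 50.736.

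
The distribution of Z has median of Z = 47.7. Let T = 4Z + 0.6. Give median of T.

median of T = 191.4

A linear map preserves order up to sign, so median of T = a·median of Z + b = 4·47.7 + 0.6 = 191.4.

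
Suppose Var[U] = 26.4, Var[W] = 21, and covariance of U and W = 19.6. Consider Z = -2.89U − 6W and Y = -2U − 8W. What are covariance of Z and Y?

covariance of Z and Y = 1848.944

By bilinearity, covariance of Z and Y = ac·Var[U] + bd·Var[W] + (ad+bc)·covariance of U and W, with a=-2.89, b=-6, c=-2, d=-8.
ac·Var[U] = (-2.89)·(-2)·26.4 = 152.592
bd·Var[W] = (-6)·(-8)·21 = 1008
(ad+bc)·covariance of U and W = (35.12)·19.6 = 688.352
covariance of Z and Y = 152.592 + 1008 + 688.352 = 1848.944.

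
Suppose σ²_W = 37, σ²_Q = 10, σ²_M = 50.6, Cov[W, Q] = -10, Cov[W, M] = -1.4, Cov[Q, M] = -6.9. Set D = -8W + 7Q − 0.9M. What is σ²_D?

σ²_D = a²·σ²_W + b²·σ²_Q + c²·σ²_M + 2ab·Cov[W, Q] + 2ac·Cov[W, M] + 2bc·Cov[Q, M], with a = -8, b = 7, c = -0.9.
= 2368 + 490 + 40.986 + 1120 + (-20.16) + 86.94
= 4085.766.

σ²_D = 4085.766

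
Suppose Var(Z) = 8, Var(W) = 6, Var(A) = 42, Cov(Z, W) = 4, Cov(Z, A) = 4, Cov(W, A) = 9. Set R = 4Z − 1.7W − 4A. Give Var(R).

Var(R) = a²·Var(Z) + b²·Var(W) + c²·Var(A) + 2ab·Cov(Z, W) + 2ac·Cov(Z, A) + 2bc·Cov(W, A), with a = 4, b = -1.7, c = -4.
= 128 + 17.34 + 672 + (-54.4) + (-128) + 122.4
= 757.34.

Var(R) = 757.34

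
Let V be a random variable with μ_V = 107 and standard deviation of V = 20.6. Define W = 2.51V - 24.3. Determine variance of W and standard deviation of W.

W = 2.51V - 24.3 is linear with a = 2.51, b = -24.3.
variance of V = 20.6² = 424.36.
variance of W = a²·variance of V = 2.51²·424.36 = 2673.510436 (the additive constant -24.3 does not affect variance).
standard deviation of W = |a|·standard deviation of V = |2.51|·20.6 = 51.706.

variance of W = 2673.510436, standard deviation of W = 51.706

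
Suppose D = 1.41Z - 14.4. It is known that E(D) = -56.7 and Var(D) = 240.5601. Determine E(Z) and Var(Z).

E(Z) = -30, Var(Z) = 121

From D = 1.41Z - 14.4: E(D) = a·E(Z) + b, so E(Z) = (E(D) − b)/a = (-56.7 − (-14.4))/1.41 = -30.
Var(D) = a²·Var(Z), so Var(Z) = 240.5601/1.41² = 121.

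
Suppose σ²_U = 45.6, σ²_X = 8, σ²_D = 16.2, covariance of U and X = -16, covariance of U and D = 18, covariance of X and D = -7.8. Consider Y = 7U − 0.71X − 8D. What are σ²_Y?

σ²_Y = 1329.6648

σ²_Y = a²·σ²_U + b²·σ²_X + c²·σ²_D + 2ab·covariance of U and X + 2ac·covariance of U and D + 2bc·covariance of X and D, with a = 7, b = -0.71, c = -8.
= 2234.4 + 4.0328 + 1036.8 + 159.04 + (-2016) + (-88.608)
= 1329.6648.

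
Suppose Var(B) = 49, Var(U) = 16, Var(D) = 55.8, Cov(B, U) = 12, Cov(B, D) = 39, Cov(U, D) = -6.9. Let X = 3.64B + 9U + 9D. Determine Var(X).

Var(X) = 8688.7504

Var(X) = a²·Var(B) + b²·Var(U) + c²·Var(D) + 2ab·Cov(B, U) + 2ac·Cov(B, D) + 2bc·Cov(U, D), with a = 3.64, b = 9, c = 9.
= 649.2304 + 1296 + 4519.8 + 786.24 + 2555.28 + (-1117.8)
= 8688.7504.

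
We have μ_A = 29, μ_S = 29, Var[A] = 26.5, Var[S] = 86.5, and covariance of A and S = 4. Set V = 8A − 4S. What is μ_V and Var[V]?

μ_V = 8·μ_A + (-4)·μ_S = 8·29 + (-4)·29 = 116.
Var[V] = a²·Var[A] + b²·Var[S] + 2ab·covariance of A and S with a = 8, b = -4.
= 8²·26.5 + (-4)²·86.5 + 2·8·(-4)·4
= 1696 + 1384 + (-256) = 2824.

μ_V = 116, Var[V] = 2824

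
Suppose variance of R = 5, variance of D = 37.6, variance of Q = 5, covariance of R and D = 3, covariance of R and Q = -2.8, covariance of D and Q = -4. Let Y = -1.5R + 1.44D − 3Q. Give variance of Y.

variance of Y = a²·variance of R + b²·variance of D + c²·variance of Q + 2ab·covariance of R and D + 2ac·covariance of R and Q + 2bc·covariance of D and Q, with a = -1.5, b = 1.44, c = -3.
= 11.25 + 77.96736 + 45 + (-12.96) + (-25.2) + 34.56
= 130.61736.

variance of Y = 130.61736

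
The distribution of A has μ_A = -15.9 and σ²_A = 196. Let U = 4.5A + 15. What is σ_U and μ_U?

U = 4.5A + 15 is linear with a = 4.5, b = 15.
σ_A = √196 = 14.
σ_U = |a|·σ_A = |4.5|·14 = 63.
μ_U = a·μ_A + b = 4.5·(-15.9) + 15 = -56.55.

σ_U = 63, μ_U = -56.55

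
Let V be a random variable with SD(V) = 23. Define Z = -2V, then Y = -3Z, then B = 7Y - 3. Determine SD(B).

SD(Z) = |-2|·23 = 46.
SD(Y) = |-3|·46 = 138.
SD(B) = |7|·138 = 966.

SD(B) = 966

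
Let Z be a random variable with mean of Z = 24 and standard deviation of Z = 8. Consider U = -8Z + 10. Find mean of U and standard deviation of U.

U = -8Z + 10 is linear with a = -8, b = 10.
mean of U = a·mean of Z + b = (-8)·24 + 10 = -182.
standard deviation of U = |a|·standard deviation of Z = |-8|·8 = 64.

mean of U = -182, standard deviation of U = 64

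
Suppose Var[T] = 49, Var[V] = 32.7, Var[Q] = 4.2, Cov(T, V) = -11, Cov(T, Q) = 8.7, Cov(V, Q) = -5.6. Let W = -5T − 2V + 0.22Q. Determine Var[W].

Var[W] = a²·Var[T] + b²·Var[V] + c²·Var[Q] + 2ab·Cov(T, V) + 2ac·Cov(T, Q) + 2bc·Cov(V, Q), with a = -5, b = -2, c = 0.22.
= 1225 + 130.8 + 0.20328 + (-220) + (-19.14) + 4.928
= 1121.79128.

Var[W] = 1121.79128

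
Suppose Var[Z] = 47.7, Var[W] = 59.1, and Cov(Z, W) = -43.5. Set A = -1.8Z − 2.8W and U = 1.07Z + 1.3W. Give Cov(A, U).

By bilinearity, Cov(A, U) = ac·Var[Z] + bd·Var[W] + (ad+bc)·Cov(Z, W), with a=-1.8, b=-2.8, c=1.07, d=1.3.
ac·Var[Z] = (-1.8)·1.07·47.7 = -91.8702
bd·Var[W] = (-2.8)·1.3·59.1 = -215.124
(ad+bc)·Cov(Z, W) = (-5.336)·(-43.5) = 232.116
Cov(A, U) = -91.8702 + (-215.124) + 232.116 = -74.8782.

Cov(A, U) = -74.8782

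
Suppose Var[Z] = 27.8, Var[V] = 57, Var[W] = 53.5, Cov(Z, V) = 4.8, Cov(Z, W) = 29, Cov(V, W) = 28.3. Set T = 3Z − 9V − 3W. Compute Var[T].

Var[T] = 6095.7

Var[T] = a²·Var[Z] + b²·Var[V] + c²·Var[W] + 2ab·Cov(Z, V) + 2ac·Cov(Z, W) + 2bc·Cov(V, W), with a = 3, b = -9, c = -3.
= 250.2 + 4617 + 481.5 + (-259.2) + (-522) + 1528.2
= 6095.7.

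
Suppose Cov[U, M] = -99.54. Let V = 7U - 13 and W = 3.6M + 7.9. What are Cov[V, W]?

Cov[V, W] = a·c·Cov[U, M] = 7·3.6·(-99.54) = -2508.408. Additive constants drop out.

Cov[V, W] = -2508.408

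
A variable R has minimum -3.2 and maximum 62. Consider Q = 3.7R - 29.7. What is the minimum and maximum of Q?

min(Q) = -41.54, max(Q) = 199.7

a = 3.7 > 0, so min(Q) = a·min(R)+b = 3.7·(-3.2) + (-29.7) = -41.54 and max(Q) = 3.7·62 + (-29.7) = 199.7.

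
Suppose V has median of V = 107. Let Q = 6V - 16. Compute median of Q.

median of Q = 626

A linear map preserves order up to sign, so median of Q = a·median of V + b = 6·107 + (-16) = 626.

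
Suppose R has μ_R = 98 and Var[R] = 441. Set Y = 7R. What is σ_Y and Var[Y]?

Y = 7R is linear with a = 7, b = 0.
σ_R = √441 = 21.
σ_Y = |a|·σ_R = |7|·21 = 147.
Var[Y] = a²·Var[R] = 7²·441 = 21609.

σ_Y = 147, Var[Y] = 21609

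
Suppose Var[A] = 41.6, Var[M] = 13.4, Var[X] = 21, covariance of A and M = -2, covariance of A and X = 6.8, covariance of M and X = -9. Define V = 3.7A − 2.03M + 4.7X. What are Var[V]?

Var[V] = a²·Var[A] + b²·Var[M] + c²·Var[X] + 2ab·covariance of A and M + 2ac·covariance of A and X + 2bc·covariance of M and X, with a = 3.7, b = -2.03, c = 4.7.
= 569.504 + 55.22006 + 463.89 + 30.044 + 236.504 + 171.738
= 1526.90006.

Var[V] = 1526.90006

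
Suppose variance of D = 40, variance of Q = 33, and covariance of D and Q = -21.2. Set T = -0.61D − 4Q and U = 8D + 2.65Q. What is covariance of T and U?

By bilinearity, covariance of T and U = ac·variance of D + bd·variance of Q + (ad+bc)·covariance of D and Q, with a=-0.61, b=-4, c=8, d=2.65.
ac·variance of D = (-0.61)·8·40 = -195.2
bd·variance of Q = (-4)·2.65·33 = -349.8
(ad+bc)·covariance of D and Q = (-33.6165)·(-21.2) = 712.6698
covariance of T and U = -195.2 + (-349.8) + 712.6698 = 167.6698.

covariance of T and U = 167.6698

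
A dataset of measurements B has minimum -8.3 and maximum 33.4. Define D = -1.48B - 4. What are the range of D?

Range of B = 33.4 − (-8.3) = 41.7.
Range(D) = |a|·Range(B) = |-1.48|·41.7 = 61.716.

Range(D) = 61.716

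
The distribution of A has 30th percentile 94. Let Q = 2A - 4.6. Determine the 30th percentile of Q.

30th percentile of Q = 183.4

Since a = 2 > 0 the transformation is increasing, so the 30th percentile of Q = a·(P_{30} of A) + b = 2·94 + (-4.6) = 183.4.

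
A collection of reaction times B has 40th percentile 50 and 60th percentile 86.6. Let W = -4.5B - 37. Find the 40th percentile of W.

Since a = -4.5 < 0 the transformation is decreasing, reversing order: the 40th percentile of W corresponds to the 60th percentile of B.
So P_{40}(W) = a·P_{60}(B) + b = (-4.5)·86.6 + (-37) = -426.7.

40th percentile of W = -426.7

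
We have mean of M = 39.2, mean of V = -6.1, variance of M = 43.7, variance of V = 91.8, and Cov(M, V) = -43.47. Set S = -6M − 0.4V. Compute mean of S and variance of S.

mean of S = (-6)·mean of M + (-0.4)·mean of V = (-6)·39.2 + (-0.4)·(-6.1) = -232.76.
variance of S = a²·variance of M + b²·variance of V + 2ab·Cov(M, V) with a = -6, b = -0.4.
= (-6)²·43.7 + (-0.4)²·91.8 + 2·(-6)·(-0.4)·(-43.47)
= 1573.2 + 14.688 + (-208.656) = 1379.232.

mean of S = -232.76, variance of S = 1379.232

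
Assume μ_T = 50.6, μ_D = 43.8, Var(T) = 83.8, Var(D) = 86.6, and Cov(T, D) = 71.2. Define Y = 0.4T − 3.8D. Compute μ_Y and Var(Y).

μ_Y = 0.4·μ_T + (-3.8)·μ_D = 0.4·50.6 + (-3.8)·43.8 = -146.2.
Var(Y) = a²·Var(T) + b²·Var(D) + 2ab·Cov(T, D) with a = 0.4, b = -3.8.
= 0.4²·83.8 + (-3.8)²·86.6 + 2·0.4·(-3.8)·71.2
= 13.408 + 1250.504 + (-216.448) = 1047.464.

μ_Y = -146.2, Var(Y) = 1047.464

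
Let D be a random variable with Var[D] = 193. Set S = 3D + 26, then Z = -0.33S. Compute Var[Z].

Var[Z] = 189.1593

Var[S] = 3²·193 = 1737.
Var[Z] = (-0.33)²·1737 = 189.1593.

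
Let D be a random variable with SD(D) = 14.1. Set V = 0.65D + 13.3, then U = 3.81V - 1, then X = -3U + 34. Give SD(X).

SD(V) = |0.65|·14.1 = 9.165.
SD(U) = |3.81|·9.165 = 34.91865.
SD(X) = |-3|·34.91865 = 104.75595.

SD(X) = 104.75595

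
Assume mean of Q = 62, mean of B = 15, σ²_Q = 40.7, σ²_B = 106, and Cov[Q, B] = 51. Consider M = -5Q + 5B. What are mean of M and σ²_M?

mean of M = (-5)·mean of Q + 5·mean of B = (-5)·62 + 5·15 = -235.
σ²_M = a²·σ²_Q + b²·σ²_B + 2ab·Cov[Q, B] with a = -5, b = 5.
= (-5)²·40.7 + 5²·106 + 2·(-5)·5·51
= 1017.5 + 2650 + (-2550) = 1117.5.

mean of M = -235, σ²_M = 1117.5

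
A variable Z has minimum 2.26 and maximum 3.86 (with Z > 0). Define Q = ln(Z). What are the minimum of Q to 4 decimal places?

ln(Z) is increasing on this domain, so min(Q) comes from min(Z) = 2.26: min(Q) = ln(2.26) ≈ 0.8154.

min(Q) = 0.8154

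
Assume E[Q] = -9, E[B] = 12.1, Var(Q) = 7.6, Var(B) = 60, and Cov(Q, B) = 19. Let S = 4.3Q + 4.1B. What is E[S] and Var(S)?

E[S] = 4.3·E[Q] + 4.1·E[B] = 4.3·(-9) + 4.1·12.1 = 10.91.
Var(S) = a²·Var(Q) + b²·Var(B) + 2ab·Cov(Q, B) with a = 4.3, b = 4.1.
= 4.3²·7.6 + 4.1²·60 + 2·4.3·4.1·19
= 140.524 + 1008.6 + 669.94 = 1819.064.

E[S] = 10.91, Var(S) = 1819.064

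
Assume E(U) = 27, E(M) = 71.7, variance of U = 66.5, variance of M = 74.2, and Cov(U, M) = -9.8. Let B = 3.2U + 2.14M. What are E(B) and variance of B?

E(B) = 239.838, variance of B = 886.54552

E(B) = 3.2·E(U) + 2.14·E(M) = 3.2·27 + 2.14·71.7 = 239.838.
variance of B = a²·variance of U + b²·variance of M + 2ab·Cov(U, M) with a = 3.2, b = 2.14.
= 3.2²·66.5 + 2.14²·74.2 + 2·3.2·2.14·(-9.8)
= 680.96 + 339.80632 + (-134.2208) = 886.54552.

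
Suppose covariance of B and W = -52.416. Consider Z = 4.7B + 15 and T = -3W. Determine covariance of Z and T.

covariance of Z and T = 739.0656

covariance of Z and T = a·c·covariance of B and W = 4.7·(-3)·(-52.416) = 739.0656. Additive constants drop out.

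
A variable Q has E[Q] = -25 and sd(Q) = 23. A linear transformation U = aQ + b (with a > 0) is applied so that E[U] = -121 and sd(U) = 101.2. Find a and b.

sd(U) = a·sd(Q) (a > 0), so a = 101.2/23 = 4.4.
E[U] = a·E[Q] + b, so b = -121 − 4.4·(-25) = -11.

a = 4.4, b = -11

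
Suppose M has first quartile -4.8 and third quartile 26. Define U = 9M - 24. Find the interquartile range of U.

IQR(U) = 277.2

IQR of M = Q3 − Q1 = 26 − (-4.8) = 30.8.
Under U = aM + b, IQR(U) = |a|·IQR(M) = |9|·30.8 = 277.2 (shifts cancel; spread scales by |a|).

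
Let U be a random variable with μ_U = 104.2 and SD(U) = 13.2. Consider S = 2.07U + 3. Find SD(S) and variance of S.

SD(S) = 27.324, variance of S = 746.600976

S = 2.07U + 3 is linear with a = 2.07, b = 3.
SD(S) = |a|·SD(U) = |2.07|·13.2 = 27.324.
variance of U = 13.2² = 174.24.
variance of S = a²·variance of U = 2.07²·174.24 = 746.600976 (the additive constant 3 does not affect variance).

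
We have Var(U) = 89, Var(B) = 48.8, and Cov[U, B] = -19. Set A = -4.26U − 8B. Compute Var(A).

Var(A) = a²·Var(U) + b²·Var(B) + 2ab·Cov[U, B] with a = -4.26, b = -8.
= (-4.26)²·89 + (-8)²·48.8 + 2·(-4.26)·(-8)·(-19)
= 1615.1364 + 3123.2 + (-1295.04) = 3443.2964.

Var(A) = 3443.2964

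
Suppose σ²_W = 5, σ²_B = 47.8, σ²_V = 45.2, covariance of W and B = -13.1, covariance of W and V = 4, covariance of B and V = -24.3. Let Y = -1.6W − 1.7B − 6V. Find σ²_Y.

σ²_Y = 1287.958

σ²_Y = a²·σ²_W + b²·σ²_B + c²·σ²_V + 2ab·covariance of W and B + 2ac·covariance of W and V + 2bc·covariance of B and V, with a = -1.6, b = -1.7, c = -6.
= 12.8 + 138.142 + 1627.2 + (-71.264) + 76.8 + (-495.72)
= 1287.958.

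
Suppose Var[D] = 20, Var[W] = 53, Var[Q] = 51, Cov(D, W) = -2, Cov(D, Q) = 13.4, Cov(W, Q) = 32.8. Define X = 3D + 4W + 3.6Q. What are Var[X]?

Var[X] = 2875.04

Var[X] = a²·Var[D] + b²·Var[W] + c²·Var[Q] + 2ab·Cov(D, W) + 2ac·Cov(D, Q) + 2bc·Cov(W, Q), with a = 3, b = 4, c = 3.6.
= 180 + 848 + 660.96 + (-48) + 289.44 + 944.64
= 2875.04.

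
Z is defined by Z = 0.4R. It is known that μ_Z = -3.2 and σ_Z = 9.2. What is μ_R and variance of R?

μ_R = -8, variance of R = 529

From Z = 0.4R: μ_Z = a·μ_R + b, so μ_R = (μ_Z − b)/a = (-3.2 − 0)/0.4 = -8.
variance of Z = 9.2² = 84.64.
variance of Z = a²·variance of R, so variance of R = 84.64/0.4² = 529.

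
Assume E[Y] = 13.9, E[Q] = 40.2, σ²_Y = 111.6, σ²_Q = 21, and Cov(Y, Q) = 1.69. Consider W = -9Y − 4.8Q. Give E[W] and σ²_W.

E[W] = (-9)·E[Y] + (-4.8)·E[Q] = (-9)·13.9 + (-4.8)·40.2 = -318.06.
σ²_W = a²·σ²_Y + b²·σ²_Q + 2ab·Cov(Y, Q) with a = -9, b = -4.8.
= (-9)²·111.6 + (-4.8)²·21 + 2·(-9)·(-4.8)·1.69
= 9039.6 + 483.84 + 146.016 = 9669.456.

E[W] = -318.06, σ²_W = 9669.456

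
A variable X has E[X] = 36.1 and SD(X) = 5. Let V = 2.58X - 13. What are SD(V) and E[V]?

V = 2.58X - 13 is linear with a = 2.58, b = -13.
SD(V) = |a|·SD(X) = |2.58|·5 = 12.9.
E[V] = a·E[X] + b = 2.58·36.1 + (-13) = 80.138.

SD(V) = 12.9, E[V] = 80.138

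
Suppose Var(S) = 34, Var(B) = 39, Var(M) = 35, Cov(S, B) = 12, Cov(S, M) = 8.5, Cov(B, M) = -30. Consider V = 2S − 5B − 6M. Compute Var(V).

Var(V) = 127

Var(V) = a²·Var(S) + b²·Var(B) + c²·Var(M) + 2ab·Cov(S, B) + 2ac·Cov(S, M) + 2bc·Cov(B, M), with a = 2, b = -5, c = -6.
= 136 + 975 + 1260 + (-240) + (-204) + (-1800)
= 127.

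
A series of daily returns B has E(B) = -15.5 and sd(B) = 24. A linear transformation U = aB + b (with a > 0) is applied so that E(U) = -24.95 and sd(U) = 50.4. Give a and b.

sd(U) = a·sd(B) (a > 0), so a = 50.4/24 = 2.1.
E(U) = a·E(B) + b, so b = -24.95 − 2.1·(-15.5) = 7.6.

a = 2.1, b = 7.6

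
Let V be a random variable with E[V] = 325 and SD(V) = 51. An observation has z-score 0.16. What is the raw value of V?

V = 333.16

V = E[V] + z·SD(V) = 325 + 0.16·51 = 333.16.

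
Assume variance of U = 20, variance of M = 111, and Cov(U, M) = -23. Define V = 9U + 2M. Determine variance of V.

variance of V = a²·variance of U + b²·variance of M + 2ab·Cov(U, M) with a = 9, b = 2.
= 9²·20 + 2²·111 + 2·9·2·(-23)
= 1620 + 444 + (-828) = 1236.

variance of V = 1236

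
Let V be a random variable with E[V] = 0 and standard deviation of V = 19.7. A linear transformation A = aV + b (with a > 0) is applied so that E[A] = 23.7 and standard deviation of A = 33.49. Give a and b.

a = 1.7, b = 23.7

standard deviation of A = a·standard deviation of V (a > 0), so a = 33.49/19.7 = 1.7.
E[A] = a·E[V] + b, so b = 23.7 − 1.7·0 = 23.7.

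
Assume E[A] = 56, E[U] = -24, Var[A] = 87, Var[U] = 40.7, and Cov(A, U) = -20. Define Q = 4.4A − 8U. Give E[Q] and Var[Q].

E[Q] = 4.4·E[A] + (-8)·E[U] = 4.4·56 + (-8)·(-24) = 438.4.
Var[Q] = a²·Var[A] + b²·Var[U] + 2ab·Cov(A, U) with a = 4.4, b = -8.
= 4.4²·87 + (-8)²·40.7 + 2·4.4·(-8)·(-20)
= 1684.32 + 2604.8 + 1408 = 5697.12.

E[Q] = 438.4, Var[Q] = 5697.12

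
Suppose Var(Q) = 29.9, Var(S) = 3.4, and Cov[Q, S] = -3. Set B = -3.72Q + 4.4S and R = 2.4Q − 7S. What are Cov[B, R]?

By bilinearity, Cov[B, R] = ac·Var(Q) + bd·Var(S) + (ad+bc)·Cov[Q, S], with a=-3.72, b=4.4, c=2.4, d=-7.
ac·Var(Q) = (-3.72)·2.4·29.9 = -266.9472
bd·Var(S) = 4.4·(-7)·3.4 = -104.72
(ad+bc)·Cov[Q, S] = (36.6)·(-3) = -109.8
Cov[B, R] = -266.9472 + (-104.72) + (-109.8) = -481.4672.

Cov[B, R] = -481.4672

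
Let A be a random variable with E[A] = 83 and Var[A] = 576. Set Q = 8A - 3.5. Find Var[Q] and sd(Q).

Var[Q] = 36864, sd(Q) = 192

Q = 8A - 3.5 is linear with a = 8, b = -3.5.
Var[Q] = a²·Var[A] = 8²·576 = 36864 (the additive constant -3.5 does not affect variance).
sd(A) = √576 = 24.
sd(Q) = |a|·sd(A) = |8|·24 = 192.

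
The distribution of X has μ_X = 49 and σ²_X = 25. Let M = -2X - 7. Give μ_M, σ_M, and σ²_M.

M = -2X - 7 is linear with a = -2, b = -7.
μ_M = a·μ_X + b = (-2)·49 + (-7) = -105.
σ_X = √25 = 5.
σ_M = |a|·σ_X = |-2|·5 = 10.
σ²_M = a²·σ²_X = (-2)²·25 = 100 (the additive constant -7 does not affect variance).

μ_M = -105, σ_M = 10, σ²_M = 100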